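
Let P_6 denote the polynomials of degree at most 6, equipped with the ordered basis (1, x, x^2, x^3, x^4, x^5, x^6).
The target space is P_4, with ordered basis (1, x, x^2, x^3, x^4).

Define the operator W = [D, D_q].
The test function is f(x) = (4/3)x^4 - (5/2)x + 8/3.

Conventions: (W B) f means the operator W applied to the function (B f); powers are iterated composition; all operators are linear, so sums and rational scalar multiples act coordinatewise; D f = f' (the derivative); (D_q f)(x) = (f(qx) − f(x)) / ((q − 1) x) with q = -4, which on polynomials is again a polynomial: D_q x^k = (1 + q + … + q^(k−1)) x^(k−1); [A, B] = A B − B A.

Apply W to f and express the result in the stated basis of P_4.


D_q f = -68x^3 - 5/2
D D_q f = -204x^2
D f = (16/3)x^3 - 5/2
D_q D f = (208/3)x^2
[D, D_q] f = -(820/3)x^2

g(x) = -(820/3)x^2


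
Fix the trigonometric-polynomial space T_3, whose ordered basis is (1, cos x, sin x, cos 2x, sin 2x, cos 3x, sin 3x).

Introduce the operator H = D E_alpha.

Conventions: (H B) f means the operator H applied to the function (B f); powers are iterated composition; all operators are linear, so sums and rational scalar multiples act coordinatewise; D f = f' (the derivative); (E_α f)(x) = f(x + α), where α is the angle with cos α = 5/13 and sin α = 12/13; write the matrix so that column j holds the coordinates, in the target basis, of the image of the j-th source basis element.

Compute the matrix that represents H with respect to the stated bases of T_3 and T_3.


image of 1: 0
image of cos x: -(12/13)cos x - (5/13)sin x
image of sin x: (5/13)cos x - (12/13)sin x
image of cos 2x: -(240/169)cos 2x + (238/169)sin 2x
image of sin 2x: -(238/169)cos 2x - (240/169)sin 2x
image of cos 3x: (2484/2197)cos 3x + (6105/2197)sin 3x
image of sin 3x: -(6105/2197)cos 3x + (2484/2197)sin 3x
each image's coordinates form column j of the matrix

the matrix is [[0, 0, 0, 0, 0, 0, 0]; [0, -12/13, 5/13, 0, 0, 0, 0]; [0, -5/13, -12/13, 0, 0, 0, 0]; [0, 0, 0, -240/169, -238/169, 0, 0]; [0, 0, 0, 238/169, -240/169, 0, 0]; [0, 0, 0, 0, 0, 2484/2197, -6105/2197]; [0, 0, 0, 0, 0, 6105/2197, 2484/2197]] (rows listed top to bottom)


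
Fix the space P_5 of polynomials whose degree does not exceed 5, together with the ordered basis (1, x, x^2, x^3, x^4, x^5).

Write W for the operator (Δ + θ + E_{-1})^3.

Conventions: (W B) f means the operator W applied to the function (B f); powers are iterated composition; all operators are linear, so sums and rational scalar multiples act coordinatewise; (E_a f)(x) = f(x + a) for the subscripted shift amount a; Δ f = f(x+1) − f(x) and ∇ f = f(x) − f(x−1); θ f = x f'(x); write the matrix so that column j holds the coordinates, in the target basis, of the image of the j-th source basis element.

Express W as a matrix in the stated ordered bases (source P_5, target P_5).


the matrix is [[1, 0, 26, 0, 278, 0]; [0, 8, 0, 168, 0, 1960]; [0, 0, 27, 0, 588, 0]; [0, 0, 0, 64, 0, 1520]; [0, 0, 0, 0, 125, 0]; [0, 0, 0, 0, 0, 216]] (rows listed top to bottom)

image of 1: 1
image of x: 8x
image of x^2: 27x^2 + 26
image of x^3: 64x^3 + 168x
image of x^4: 125x^4 + 588x^2 + 278
image of x^5: 216x^5 + 1520x^3 + 1960x
each image's coordinates form column j of the matrix


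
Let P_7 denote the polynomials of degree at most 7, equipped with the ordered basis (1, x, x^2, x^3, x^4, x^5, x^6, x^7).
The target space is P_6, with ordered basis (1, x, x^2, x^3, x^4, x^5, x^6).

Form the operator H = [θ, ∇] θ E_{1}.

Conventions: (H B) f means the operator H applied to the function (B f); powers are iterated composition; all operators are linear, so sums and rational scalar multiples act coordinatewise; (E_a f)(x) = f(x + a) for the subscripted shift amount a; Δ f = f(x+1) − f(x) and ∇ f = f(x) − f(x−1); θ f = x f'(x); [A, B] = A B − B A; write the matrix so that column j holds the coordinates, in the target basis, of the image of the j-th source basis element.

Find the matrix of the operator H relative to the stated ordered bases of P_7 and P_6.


image of 1: 0
image of x: -1
image of x^2: -4x + 2
image of x^3: -9x^2 + 6x
image of x^4: -16x^3 + 12x^2
image of x^5: -25x^4 + 20x^3
image of x^6: -36x^5 + 30x^4
image of x^7: -49x^6 + 42x^5
each image's coordinates form column j of the matrix

the matrix is [[0, -1, 2, 0, 0, 0, 0, 0]; [0, 0, -4, 6, 0, 0, 0, 0]; [0, 0, 0, -9, 12, 0, 0, 0]; [0, 0, 0, 0, -16, 20, 0, 0]; [0, 0, 0, 0, 0, -25, 30, 0]; [0, 0, 0, 0, 0, 0, -36, 42]; [0, 0, 0, 0, 0, 0, 0, -49]] (rows listed top to bottom)


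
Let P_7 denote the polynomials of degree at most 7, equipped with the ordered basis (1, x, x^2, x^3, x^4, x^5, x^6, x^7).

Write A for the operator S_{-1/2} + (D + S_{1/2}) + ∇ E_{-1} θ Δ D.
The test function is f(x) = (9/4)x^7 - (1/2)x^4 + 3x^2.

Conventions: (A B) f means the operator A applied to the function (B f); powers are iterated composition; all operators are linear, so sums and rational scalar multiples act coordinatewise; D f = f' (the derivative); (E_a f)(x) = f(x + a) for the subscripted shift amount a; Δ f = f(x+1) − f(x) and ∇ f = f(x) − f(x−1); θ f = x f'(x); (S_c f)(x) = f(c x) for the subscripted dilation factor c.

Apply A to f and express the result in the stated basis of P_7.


g(x) = (63/4)x^6 + (37799/16)x^4 - 10397x^3 + (37803/2)x^2 - (33111/2)x + 11589/2

S_{-1/2} f = -(9/512)x^7 - (1/32)x^4 + (3/4)x^2
D f = (63/4)x^6 - 2x^3 + 6x
S_{1/2} f = (9/512)x^7 - (1/32)x^4 + (3/4)x^2
(D + S_{1/2}) f = (9/512)x^7 + (63/4)x^6 - (1/32)x^4 - 2x^3 + (3/4)x^2 + 6x
D f = (63/4)x^6 - 2x^3 + 6x
Δ D f = (189/2)x^5 + (945/4)x^4 + 315x^3 + (921/4)x^2 + (177/2)x + 79/4
θ (Δ D) f = (945/2)x^5 + 945x^4 + 945x^3 + (921/2)x^2 + (177/2)x
E_{-1} θ (Δ D) f = (945/2)x^5 - (2835/2)x^4 + 1890x^3 - (2859/2)x^2 + 585x - 201/2
∇ (E_{-1} θ) (Δ D) f = (4725/2)x^4 - 10395x^3 + 18900x^2 - (33123/2)x + 11589/2
(S_{-1/2} + (D + S_{1/2}) + ∇ E_{-1} θ Δ D) f = (63/4)x^6 + (37799/16)x^4 - 10397x^3 + (37803/2)x^2 - (33111/2)x + 11589/2


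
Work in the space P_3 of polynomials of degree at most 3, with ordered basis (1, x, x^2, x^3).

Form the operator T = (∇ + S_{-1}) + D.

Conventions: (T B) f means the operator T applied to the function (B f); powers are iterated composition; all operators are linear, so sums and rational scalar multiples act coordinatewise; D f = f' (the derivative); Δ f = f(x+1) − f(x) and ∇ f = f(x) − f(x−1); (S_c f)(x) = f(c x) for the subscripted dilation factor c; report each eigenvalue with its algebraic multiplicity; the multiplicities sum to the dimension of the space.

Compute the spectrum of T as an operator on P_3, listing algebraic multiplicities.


λ = -1 (multiplicity 2), λ = 1 (multiplicity 2)

image of 1: 1
image of x: -x + 2
image of x^2: x^2 + 4x - 1
image of x^3: -x^3 + 6x^2 - 3x + 1
the matrix is upper triangular; its diagonal is (1, -1, 1, -1)
for a triangular matrix the eigenvalues are the diagonal entries, with algebraic multiplicity their repetition count


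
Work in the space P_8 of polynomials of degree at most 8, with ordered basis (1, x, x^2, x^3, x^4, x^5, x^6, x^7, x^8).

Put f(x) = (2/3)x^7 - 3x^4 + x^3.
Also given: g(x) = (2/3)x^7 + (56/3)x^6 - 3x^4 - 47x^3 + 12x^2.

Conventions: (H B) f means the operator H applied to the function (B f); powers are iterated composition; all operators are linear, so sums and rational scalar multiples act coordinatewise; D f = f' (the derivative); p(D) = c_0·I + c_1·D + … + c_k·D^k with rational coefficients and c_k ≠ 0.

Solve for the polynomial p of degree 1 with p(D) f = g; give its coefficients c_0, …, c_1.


D^0 f = (2/3)x^7 - 3x^4 + x^3
D^1 f = (14/3)x^6 - 12x^3 + 3x^2
matching coefficients of g against c_0 f + c_1 Df + … from the top degree down determines the c_i
solution: c_0 = 1, c_1 = 4

c_0 = 1, c_1 = 4


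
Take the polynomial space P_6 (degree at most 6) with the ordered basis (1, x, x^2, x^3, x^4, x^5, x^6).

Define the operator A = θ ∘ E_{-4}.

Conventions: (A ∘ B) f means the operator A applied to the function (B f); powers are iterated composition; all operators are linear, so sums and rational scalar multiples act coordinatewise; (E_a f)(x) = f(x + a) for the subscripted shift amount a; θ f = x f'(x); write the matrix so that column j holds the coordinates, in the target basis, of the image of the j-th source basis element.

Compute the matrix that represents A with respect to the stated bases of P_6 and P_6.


the matrix is [[0, 0, 0, 0, 0, 0, 0]; [0, 1, -8, 48, -256, 1280, -6144]; [0, 0, 2, -24, 192, -1280, 7680]; [0, 0, 0, 3, -48, 480, -3840]; [0, 0, 0, 0, 4, -80, 960]; [0, 0, 0, 0, 0, 5, -120]; [0, 0, 0, 0, 0, 0, 6]] (rows listed top to bottom)

image of 1: 0
image of x: x
image of x^2: 2x^2 - 8x
image of x^3: 3x^3 - 24x^2 + 48x
image of x^4: 4x^4 - 48x^3 + 192x^2 - 256x
image of x^5: 5x^5 - 80x^4 + 480x^3 - 1280x^2 + 1280x
image of x^6: 6x^6 - 120x^5 + 960x^4 - 3840x^3 + 7680x^2 - 6144x
each image's coordinates form column j of the matrix


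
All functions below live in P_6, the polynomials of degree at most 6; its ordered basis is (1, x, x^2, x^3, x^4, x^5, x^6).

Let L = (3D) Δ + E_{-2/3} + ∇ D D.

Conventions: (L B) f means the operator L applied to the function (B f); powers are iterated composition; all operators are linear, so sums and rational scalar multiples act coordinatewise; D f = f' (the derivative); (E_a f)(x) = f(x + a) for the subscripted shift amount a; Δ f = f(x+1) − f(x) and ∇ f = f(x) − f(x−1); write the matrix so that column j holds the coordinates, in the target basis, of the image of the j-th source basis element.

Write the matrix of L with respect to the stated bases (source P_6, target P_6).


image of 1: 1
image of x: x - 2/3
image of x^2: x^2 - (4/3)x + 58/9
image of x^3: x^3 - 2x^2 + (58/3)x + 397/27
image of x^4: x^4 - (8/3)x^3 + (116/3)x^2 + (1588/27)x + 16/81
image of x^5: x^5 - (10/3)x^4 + (580/9)x^3 + (3970/27)x^2 + (80/81)x + 8473/243
image of x^6: x^6 - 4x^5 + (290/3)x^4 + (7940/27)x^3 + (80/27)x^2 + (16946/81)x - 8684/729
each image's coordinates form column j of the matrix

the matrix is [[1, -2/3, 58/9, 397/27, 16/81, 8473/243, -8684/729]; [0, 1, -4/3, 58/3, 1588/27, 80/81, 16946/81]; [0, 0, 1, -2, 116/3, 3970/27, 80/27]; [0, 0, 0, 1, -8/3, 580/9, 7940/27]; [0, 0, 0, 0, 1, -10/3, 290/3]; [0, 0, 0, 0, 0, 1, -4]; [0, 0, 0, 0, 0, 0, 1]] (rows listed top to bottom)


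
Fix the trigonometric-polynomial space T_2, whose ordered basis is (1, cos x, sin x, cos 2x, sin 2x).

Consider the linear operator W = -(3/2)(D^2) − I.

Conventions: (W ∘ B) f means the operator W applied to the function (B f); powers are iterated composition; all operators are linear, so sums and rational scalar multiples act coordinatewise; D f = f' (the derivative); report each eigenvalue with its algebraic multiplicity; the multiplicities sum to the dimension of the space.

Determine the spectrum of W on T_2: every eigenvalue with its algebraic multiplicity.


λ = -1 (multiplicity 1), λ = 1/2 (multiplicity 2), λ = 5 (multiplicity 2)

image of 1: -1
image of cos x: (1/2)cos x
image of sin x: (1/2)sin x
image of cos 2x: 5cos 2x
image of sin 2x: 5sin 2x
the matrix is diagonal; its diagonal is (-1, 1/2, 1/2, 5, 5)
for a triangular matrix the eigenvalues are the diagonal entries, with algebraic multiplicity their repetition count


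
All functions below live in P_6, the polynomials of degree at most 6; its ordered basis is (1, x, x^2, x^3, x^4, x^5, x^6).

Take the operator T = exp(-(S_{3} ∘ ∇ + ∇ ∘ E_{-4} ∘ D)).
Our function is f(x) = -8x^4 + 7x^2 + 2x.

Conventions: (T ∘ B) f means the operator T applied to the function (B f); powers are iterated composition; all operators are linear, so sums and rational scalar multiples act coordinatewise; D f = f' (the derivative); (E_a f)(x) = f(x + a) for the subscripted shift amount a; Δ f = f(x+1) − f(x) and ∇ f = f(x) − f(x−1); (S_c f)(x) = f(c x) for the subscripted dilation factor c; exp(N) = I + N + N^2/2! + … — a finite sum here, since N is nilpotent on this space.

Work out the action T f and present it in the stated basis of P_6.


the result is g(x) = -8x^4 + 864x^3 - 11993x^2 + 24824x + 11028

order-1 term: 864x^3 - 336x^2 - 810x + 1935
order-2 term: -11664x^2 + 2304x + 11805
order-3 term: 23328x + 3120
order-4 term: -5832
the series for exp(-(S_{3} ∘ ∇ + ∇ ∘ E_{-4} ∘ D)) f terminates at order 4
exp(-(S_{3} ∘ ∇ + ∇ ∘ E_{-4} ∘ D)) f = -8x^4 + 864x^3 - 11993x^2 + 24824x + 11028


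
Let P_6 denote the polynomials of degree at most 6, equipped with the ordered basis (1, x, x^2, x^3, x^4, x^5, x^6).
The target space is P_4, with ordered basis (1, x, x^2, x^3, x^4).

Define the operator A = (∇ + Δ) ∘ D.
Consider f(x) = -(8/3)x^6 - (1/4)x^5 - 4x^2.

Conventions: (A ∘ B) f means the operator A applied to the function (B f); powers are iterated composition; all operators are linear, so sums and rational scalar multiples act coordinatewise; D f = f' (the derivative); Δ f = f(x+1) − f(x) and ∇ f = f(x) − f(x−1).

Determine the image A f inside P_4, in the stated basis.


g(x) = -160x^4 - 10x^3 - 320x^2 - 10x - 48

D f = -16x^5 - (5/4)x^4 - 8x
∇ D f = -80x^4 + 155x^3 - (305/2)x^2 + 75x - 91/4
Δ D f = -80x^4 - 165x^3 - (335/2)x^2 - 85x - 101/4
(∇ + Δ) D f = -160x^4 - 10x^3 - 320x^2 - 10x - 48


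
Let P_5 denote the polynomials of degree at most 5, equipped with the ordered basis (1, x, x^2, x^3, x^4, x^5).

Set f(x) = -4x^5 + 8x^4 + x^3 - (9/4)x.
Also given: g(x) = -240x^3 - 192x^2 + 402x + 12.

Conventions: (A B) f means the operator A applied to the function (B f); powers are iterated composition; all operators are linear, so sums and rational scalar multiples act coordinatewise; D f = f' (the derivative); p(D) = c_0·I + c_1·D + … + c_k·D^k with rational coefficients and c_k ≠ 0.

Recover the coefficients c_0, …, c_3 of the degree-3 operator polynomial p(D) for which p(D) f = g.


D^0 f = -4x^5 + 8x^4 + x^3 - (9/4)x
D^1 f = -20x^4 + 32x^3 + 3x^2 - 9/4
D^2 f = -80x^3 + 96x^2 + 6x
D^3 f = -240x^2 + 192x + 6
matching coefficients of g against c_0 f + c_1 Df + … from the top degree down determines the c_i
solution: c_0 = 0, c_1 = 0, c_2 = 3, c_3 = 2

p(D) = 3·D^2 + 2·D^3, i.e. c_0 = 0, c_1 = 0, c_2 = 3, c_3 = 2


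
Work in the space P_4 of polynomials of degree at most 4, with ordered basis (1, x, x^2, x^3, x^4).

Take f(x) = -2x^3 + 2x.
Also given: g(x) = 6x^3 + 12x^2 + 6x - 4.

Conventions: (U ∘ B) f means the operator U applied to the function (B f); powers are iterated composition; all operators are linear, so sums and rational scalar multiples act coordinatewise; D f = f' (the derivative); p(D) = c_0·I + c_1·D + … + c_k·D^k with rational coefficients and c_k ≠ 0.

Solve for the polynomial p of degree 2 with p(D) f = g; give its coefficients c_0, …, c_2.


p(D) = -3·I − 2·D − D^2, i.e. c_0 = -3, c_1 = -2, c_2 = -1

D^0 f = -2x^3 + 2x
D^1 f = -6x^2 + 2
D^2 f = -12x
matching coefficients of g against c_0 f + c_1 Df + … from the top degree down determines the c_i
solution: c_0 = -3, c_1 = -2, c_2 = -1


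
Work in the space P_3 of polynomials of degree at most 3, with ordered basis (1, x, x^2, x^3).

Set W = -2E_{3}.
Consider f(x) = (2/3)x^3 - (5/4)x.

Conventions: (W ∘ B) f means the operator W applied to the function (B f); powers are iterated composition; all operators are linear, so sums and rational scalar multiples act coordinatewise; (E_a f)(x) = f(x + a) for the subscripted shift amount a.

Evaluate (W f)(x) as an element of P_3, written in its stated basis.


the result is g(x) = -(4/3)x^3 - 12x^2 - (67/2)x - 57/2

E_{3} f = (2/3)x^3 + 6x^2 + (67/4)x + 57/4
(-2E_{3}) f = -(4/3)x^3 - 12x^2 - (67/2)x - 57/2


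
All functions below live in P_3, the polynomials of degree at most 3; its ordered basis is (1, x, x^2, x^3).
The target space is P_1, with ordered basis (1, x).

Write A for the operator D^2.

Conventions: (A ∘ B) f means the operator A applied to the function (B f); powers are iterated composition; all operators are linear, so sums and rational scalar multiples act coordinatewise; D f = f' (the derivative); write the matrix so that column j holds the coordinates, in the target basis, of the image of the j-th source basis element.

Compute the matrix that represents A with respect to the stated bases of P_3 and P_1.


the matrix is [[0, 0, 2, 0]; [0, 0, 0, 6]] (rows listed top to bottom)

image of 1: 0
image of x: 0
image of x^2: 2
image of x^3: 6x
each image's coordinates form column j of the matrix


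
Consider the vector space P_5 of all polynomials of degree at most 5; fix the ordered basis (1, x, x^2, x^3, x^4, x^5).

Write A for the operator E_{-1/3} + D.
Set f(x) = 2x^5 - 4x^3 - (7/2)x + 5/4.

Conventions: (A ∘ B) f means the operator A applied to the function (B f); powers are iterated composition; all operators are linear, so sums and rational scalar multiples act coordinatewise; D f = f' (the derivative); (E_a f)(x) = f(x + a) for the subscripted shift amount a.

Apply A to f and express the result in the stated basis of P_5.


E_{-1/3} f = 2x^5 - (10/3)x^4 - (16/9)x^3 + (88/27)x^2 - (763/162)x + 2485/972
D f = 10x^4 - 12x^2 - 7/2
(E_{-1/3} + D) f = 2x^5 + (20/3)x^4 - (16/9)x^3 - (236/27)x^2 - (763/162)x - 917/972

the result is g(x) = 2x^5 + (20/3)x^4 - (16/9)x^3 - (236/27)x^2 - (763/162)x - 917/972


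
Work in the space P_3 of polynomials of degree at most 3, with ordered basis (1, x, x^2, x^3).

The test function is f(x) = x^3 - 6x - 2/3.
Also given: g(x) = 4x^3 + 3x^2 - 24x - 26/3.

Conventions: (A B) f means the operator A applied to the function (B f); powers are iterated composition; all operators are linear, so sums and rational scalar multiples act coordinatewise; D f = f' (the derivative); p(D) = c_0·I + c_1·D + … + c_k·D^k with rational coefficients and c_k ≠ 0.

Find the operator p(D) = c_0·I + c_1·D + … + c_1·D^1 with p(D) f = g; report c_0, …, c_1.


c_0 = 4, c_1 = 1

D^0 f = x^3 - 6x - 2/3
D^1 f = 3x^2 - 6
matching coefficients of g against c_0 f + c_1 Df + … from the top degree down determines the c_i
solution: c_0 = 4, c_1 = 1


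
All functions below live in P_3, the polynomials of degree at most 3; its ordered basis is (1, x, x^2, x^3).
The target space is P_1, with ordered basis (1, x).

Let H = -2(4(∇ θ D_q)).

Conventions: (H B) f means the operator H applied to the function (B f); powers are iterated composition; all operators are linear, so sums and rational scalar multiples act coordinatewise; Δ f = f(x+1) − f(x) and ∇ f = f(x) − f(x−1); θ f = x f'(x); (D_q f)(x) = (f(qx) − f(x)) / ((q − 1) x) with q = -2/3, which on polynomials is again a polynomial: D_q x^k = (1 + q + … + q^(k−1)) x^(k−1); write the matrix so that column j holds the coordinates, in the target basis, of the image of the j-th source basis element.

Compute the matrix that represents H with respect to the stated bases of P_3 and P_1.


the matrix is [[0, 0, -8/3, 112/9]; [0, 0, 0, -224/9]] (rows listed top to bottom)

image of 1: 0
image of x: 0
image of x^2: -8/3
image of x^3: -(224/9)x + 112/9
each image's coordinates form column j of the matrix


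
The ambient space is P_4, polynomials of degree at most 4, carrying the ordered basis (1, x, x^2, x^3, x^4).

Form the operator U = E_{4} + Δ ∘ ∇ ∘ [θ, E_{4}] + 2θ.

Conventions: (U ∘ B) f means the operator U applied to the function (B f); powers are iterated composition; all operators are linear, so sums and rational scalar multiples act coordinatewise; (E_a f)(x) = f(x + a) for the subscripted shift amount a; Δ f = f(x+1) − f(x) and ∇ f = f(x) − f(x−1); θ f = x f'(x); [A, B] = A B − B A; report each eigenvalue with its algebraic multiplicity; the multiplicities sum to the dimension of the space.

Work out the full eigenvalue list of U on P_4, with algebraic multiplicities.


λ = 1 (multiplicity 1), λ = 3 (multiplicity 1), λ = 5 (multiplicity 1), λ = 7 (multiplicity 1), λ = 9 (multiplicity 1)

image of 1: 1
image of x: 3x + 4
image of x^2: 5x^2 + 8x + 16
image of x^3: 7x^3 + 12x^2 + 48x + 40
image of x^4: 9x^4 + 16x^3 + 96x^2 + 160x - 128
the matrix is upper triangular; its diagonal is (1, 3, 5, 7, 9)
for a triangular matrix the eigenvalues are the diagonal entries, with algebraic multiplicity their repetition count


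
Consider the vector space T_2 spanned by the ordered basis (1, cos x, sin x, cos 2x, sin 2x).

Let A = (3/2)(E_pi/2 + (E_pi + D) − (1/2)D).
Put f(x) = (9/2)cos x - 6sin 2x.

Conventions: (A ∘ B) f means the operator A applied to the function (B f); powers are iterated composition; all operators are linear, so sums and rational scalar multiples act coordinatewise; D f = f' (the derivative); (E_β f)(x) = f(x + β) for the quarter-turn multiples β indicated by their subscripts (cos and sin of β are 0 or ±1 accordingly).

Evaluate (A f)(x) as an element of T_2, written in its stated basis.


E_pi/2 f = -(9/2)sin x + 6sin 2x
E_pi f = -(9/2)cos x - 6sin 2x
D f = -(9/2)sin x - 12cos 2x
(E_pi + D) f = -(9/2)cos x - (9/2)sin x - 12cos 2x - 6sin 2x
D f = -(9/2)sin x - 12cos 2x
(-(1/2)D) f = (9/4)sin x + 6cos 2x
(E_pi/2 + (E_pi + D) − (1/2)D) f = -(9/2)cos x - (27/4)sin x - 6cos 2x
((3/2)(E_pi/2 + (E_pi + D) − (1/2)D)) f = -(27/4)cos x - (81/8)sin x - 9cos 2x

the image equals g(x) = -(27/4)cos x - (81/8)sin x - 9cos 2x


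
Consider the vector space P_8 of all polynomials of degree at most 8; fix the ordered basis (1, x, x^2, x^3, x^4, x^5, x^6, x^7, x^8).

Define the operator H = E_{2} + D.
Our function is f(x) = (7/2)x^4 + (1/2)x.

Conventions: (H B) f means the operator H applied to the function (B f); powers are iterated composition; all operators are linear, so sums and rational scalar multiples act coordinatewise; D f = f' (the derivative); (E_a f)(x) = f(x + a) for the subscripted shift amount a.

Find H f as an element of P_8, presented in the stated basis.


E_{2} f = (7/2)x^4 + 28x^3 + 84x^2 + (225/2)x + 57
D f = 14x^3 + 1/2
(E_{2} + D) f = (7/2)x^4 + 42x^3 + 84x^2 + (225/2)x + 115/2

the result is g(x) = (7/2)x^4 + 42x^3 + 84x^2 + (225/2)x + 115/2


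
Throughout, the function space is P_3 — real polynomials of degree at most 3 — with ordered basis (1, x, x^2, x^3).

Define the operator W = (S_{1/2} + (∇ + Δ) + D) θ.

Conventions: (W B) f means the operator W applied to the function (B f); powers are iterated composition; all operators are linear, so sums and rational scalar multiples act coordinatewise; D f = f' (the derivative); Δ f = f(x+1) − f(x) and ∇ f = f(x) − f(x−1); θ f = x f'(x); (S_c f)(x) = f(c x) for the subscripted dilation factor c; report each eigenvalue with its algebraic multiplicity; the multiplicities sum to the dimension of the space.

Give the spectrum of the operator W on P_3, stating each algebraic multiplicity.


λ = 0 (multiplicity 1), λ = 3/8 (multiplicity 1), λ = 1/2 (multiplicity 2)

image of 1: 0
image of x: (1/2)x + 3
image of x^2: (1/2)x^2 + 12x
image of x^3: (3/8)x^3 + 27x^2 + 6
the matrix is upper triangular; its diagonal is (0, 1/2, 1/2, 3/8)
for a triangular matrix the eigenvalues are the diagonal entries, with algebraic multiplicity their repetition count


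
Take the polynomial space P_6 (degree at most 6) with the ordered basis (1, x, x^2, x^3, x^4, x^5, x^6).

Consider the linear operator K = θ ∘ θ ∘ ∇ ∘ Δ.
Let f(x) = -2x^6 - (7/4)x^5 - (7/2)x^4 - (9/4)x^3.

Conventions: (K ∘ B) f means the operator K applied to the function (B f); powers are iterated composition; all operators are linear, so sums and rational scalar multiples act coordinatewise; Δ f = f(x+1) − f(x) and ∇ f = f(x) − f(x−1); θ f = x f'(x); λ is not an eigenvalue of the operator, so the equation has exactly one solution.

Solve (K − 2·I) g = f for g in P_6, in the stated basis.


write g with unknown coordinates in the stated basis and equate coefficients in (K − 2·I) g = f
solving from the highest basis element down gives g = x^6 + (7/8)x^5 + (967/4)x^4 + (639/8)x^3 + 5862x^2 + 244x
check: K g = 480x^4 + (315/2)x^3 + 11724x^2 + 488x
so K g − 2·g = -2x^6 - (7/4)x^5 - (7/2)x^4 - (9/4)x^3 = f ✓

the result is g(x) = x^6 + (7/8)x^5 + (967/4)x^4 + (639/8)x^3 + 5862x^2 + 244x


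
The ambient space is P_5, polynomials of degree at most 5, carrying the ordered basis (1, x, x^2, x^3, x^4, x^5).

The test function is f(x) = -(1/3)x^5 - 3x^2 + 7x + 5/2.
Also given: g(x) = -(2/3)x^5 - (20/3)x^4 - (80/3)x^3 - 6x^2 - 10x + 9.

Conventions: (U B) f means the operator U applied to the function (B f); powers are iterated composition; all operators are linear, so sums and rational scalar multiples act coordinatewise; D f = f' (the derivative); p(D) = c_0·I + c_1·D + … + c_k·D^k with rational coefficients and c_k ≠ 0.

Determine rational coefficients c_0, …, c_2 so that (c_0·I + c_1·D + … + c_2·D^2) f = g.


c_0 = 2, c_1 = 4, c_2 = 4

D^0 f = -(1/3)x^5 - 3x^2 + 7x + 5/2
D^1 f = -(5/3)x^4 - 6x + 7
D^2 f = -(20/3)x^3 - 6
matching coefficients of g against c_0 f + c_1 Df + … from the top degree down determines the c_i
solution: c_0 = 2, c_1 = 4, c_2 = 4


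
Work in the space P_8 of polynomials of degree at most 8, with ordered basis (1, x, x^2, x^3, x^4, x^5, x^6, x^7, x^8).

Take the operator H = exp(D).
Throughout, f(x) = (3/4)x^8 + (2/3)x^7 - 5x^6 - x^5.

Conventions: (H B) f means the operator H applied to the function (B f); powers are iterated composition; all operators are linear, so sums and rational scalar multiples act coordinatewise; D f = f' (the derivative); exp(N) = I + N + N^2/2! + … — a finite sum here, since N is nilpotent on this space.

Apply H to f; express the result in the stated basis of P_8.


order-1 term: 6x^7 + (14/3)x^6 - 30x^5 - 5x^4
order-2 term: 21x^6 + 14x^5 - 75x^4 - 10x^3
order-3 term: 42x^5 + (70/3)x^4 - 100x^3 - 10x^2
order-4 term: (105/2)x^4 + (70/3)x^3 - 75x^2 - 5x
order-5 term: 42x^3 + 14x^2 - 30x - 1
order-6 term: 21x^2 + (14/3)x - 5
order-7 term: 6x + 2/3
order-8 term: 3/4
the series for exp(D) f terminates at order 8
exp(D) f = (3/4)x^8 + (20/3)x^7 + (62/3)x^6 + 25x^5 - (25/6)x^4 - (134/3)x^3 - 50x^2 - (73/3)x - 55/12

the image equals g(x) = (3/4)x^8 + (20/3)x^7 + (62/3)x^6 + 25x^5 - (25/6)x^4 - (134/3)x^3 - 50x^2 - (73/3)x - 55/12


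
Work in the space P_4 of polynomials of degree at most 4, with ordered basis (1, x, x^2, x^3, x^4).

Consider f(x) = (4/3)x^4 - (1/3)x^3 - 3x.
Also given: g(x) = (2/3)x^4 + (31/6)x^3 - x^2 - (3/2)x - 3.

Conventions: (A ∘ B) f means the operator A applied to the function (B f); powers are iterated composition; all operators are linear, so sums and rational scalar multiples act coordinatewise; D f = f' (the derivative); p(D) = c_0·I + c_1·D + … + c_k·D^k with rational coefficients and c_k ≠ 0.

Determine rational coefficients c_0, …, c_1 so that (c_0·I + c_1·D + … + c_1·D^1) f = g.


D^0 f = (4/3)x^4 - (1/3)x^3 - 3x
D^1 f = (16/3)x^3 - x^2 - 3
matching coefficients of g against c_0 f + c_1 Df + … from the top degree down determines the c_i
solution: c_0 = 1/2, c_1 = 1

c_0 = 1/2, c_1 = 1


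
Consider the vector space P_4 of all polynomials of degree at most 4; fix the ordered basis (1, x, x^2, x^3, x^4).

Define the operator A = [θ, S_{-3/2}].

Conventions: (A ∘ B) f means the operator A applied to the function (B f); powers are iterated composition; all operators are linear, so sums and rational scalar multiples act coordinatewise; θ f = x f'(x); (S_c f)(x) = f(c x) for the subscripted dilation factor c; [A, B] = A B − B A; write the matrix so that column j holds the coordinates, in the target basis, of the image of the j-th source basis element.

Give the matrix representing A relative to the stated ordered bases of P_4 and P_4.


image of 1: 0
image of x: 0
image of x^2: 0
image of x^3: 0
image of x^4: 0
each image's coordinates form column j of the matrix

the matrix is [[0, 0, 0, 0, 0]; [0, 0, 0, 0, 0]; [0, 0, 0, 0, 0]; [0, 0, 0, 0, 0]; [0, 0, 0, 0, 0]] (rows listed top to bottom)


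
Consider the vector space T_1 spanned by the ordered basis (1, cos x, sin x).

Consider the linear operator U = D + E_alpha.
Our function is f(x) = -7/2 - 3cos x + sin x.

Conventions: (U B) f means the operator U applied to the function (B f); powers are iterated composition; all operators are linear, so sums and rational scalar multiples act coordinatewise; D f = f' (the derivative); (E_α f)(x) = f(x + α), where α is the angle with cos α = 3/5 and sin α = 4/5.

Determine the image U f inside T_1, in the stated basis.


D f = cos x + 3sin x
E_alpha f = -7/2 - cos x + 3sin x
(D + E_alpha) f = -7/2 + 6sin x

g(x) = -7/2 + 6sin x


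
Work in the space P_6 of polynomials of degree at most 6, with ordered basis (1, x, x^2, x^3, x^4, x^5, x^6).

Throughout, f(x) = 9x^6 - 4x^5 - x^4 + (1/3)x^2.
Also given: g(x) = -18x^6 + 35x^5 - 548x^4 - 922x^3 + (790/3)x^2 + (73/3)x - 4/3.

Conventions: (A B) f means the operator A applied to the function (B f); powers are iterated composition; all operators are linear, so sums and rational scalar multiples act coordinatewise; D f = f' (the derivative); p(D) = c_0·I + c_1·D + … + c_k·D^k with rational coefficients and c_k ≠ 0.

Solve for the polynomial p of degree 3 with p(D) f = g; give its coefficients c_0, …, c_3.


D^0 f = 9x^6 - 4x^5 - x^4 + (1/3)x^2
D^1 f = 54x^5 - 20x^4 - 4x^3 + (2/3)x
D^2 f = 270x^4 - 80x^3 - 12x^2 + 2/3
D^3 f = 1080x^3 - 240x^2 - 24x
matching coefficients of g against c_0 f + c_1 Df + … from the top degree down determines the c_i
solution: c_0 = -2, c_1 = 1/2, c_2 = -2, c_3 = -1

p(D) = -2·I + (1/2)·D − 2·D^2 − D^3, i.e. c_0 = -2, c_1 = 1/2, c_2 = -2, c_3 = -1


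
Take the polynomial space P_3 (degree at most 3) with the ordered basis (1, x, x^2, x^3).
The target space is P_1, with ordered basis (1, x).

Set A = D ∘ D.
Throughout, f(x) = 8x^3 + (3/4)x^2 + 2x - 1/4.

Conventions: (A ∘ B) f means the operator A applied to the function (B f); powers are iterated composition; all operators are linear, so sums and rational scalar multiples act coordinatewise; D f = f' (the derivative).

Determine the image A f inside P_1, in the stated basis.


g(x) = 48x + 3/2

D f = 24x^2 + (3/2)x + 2
D D f = 48x + 3/2


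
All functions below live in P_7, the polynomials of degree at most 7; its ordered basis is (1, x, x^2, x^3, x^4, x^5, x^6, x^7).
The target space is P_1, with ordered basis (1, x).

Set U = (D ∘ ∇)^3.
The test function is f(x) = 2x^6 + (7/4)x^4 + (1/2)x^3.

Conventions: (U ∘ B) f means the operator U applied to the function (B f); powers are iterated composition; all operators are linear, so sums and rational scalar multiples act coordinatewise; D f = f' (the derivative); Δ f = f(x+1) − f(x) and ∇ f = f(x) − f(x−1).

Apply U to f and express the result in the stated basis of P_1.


g(x) = 1440

∇ f = 12x^5 - 30x^4 + 47x^3 - 39x^2 + (35/2)x - 13/4
D ∇ f = 60x^4 - 120x^3 + 141x^2 - 78x + 35/2
∇ (D ∘ ∇) f = 240x^3 - 720x^2 + 882x - 399
D ∇ (D ∘ ∇) f = 720x^2 - 1440x + 882
∇ (D ∘ ∇) (D ∘ ∇) f = 1440x - 2160
D ∇ (D ∘ ∇) (D ∘ ∇) f = 1440


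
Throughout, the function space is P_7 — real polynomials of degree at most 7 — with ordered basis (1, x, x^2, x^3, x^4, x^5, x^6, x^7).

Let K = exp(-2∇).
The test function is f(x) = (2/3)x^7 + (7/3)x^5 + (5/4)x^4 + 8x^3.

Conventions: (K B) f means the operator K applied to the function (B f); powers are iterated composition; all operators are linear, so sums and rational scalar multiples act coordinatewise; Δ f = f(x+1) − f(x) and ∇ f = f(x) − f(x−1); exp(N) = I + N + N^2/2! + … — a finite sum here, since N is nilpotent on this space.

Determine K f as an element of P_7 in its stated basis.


order-1 term: -(28/3)x^6 + 28x^5 - 70x^4 + (250/3)x^3 - (323/3)x^2 + (212/3)x - 39/2
order-2 term: 56x^5 - 280x^4 + (2240/3)x^3 - 1090x^2 + (2824/3)x - 369
order-3 term: -(560/3)x^4 + 1120x^3 - (8960/3)x^2 + 3880x - 2076
order-4 term: (1120/3)x^3 - 2240x^2 + 5040x - 12260/3
order-5 term: -448x^2 + 2240x - 9184/3
order-6 term: (896/3)x - 896
order-7 term: -256/3
the series for exp(-2∇) f terminates at order 7
exp(-2∇) f = (2/3)x^7 - (28/3)x^6 + (259/3)x^5 - (6425/12)x^4 + (6994/3)x^3 - (20617/3)x^2 + (37412/3)x - 63563/6

the result is g(x) = (2/3)x^7 - (28/3)x^6 + (259/3)x^5 - (6425/12)x^4 + (6994/3)x^3 - (20617/3)x^2 + (37412/3)x - 63563/6


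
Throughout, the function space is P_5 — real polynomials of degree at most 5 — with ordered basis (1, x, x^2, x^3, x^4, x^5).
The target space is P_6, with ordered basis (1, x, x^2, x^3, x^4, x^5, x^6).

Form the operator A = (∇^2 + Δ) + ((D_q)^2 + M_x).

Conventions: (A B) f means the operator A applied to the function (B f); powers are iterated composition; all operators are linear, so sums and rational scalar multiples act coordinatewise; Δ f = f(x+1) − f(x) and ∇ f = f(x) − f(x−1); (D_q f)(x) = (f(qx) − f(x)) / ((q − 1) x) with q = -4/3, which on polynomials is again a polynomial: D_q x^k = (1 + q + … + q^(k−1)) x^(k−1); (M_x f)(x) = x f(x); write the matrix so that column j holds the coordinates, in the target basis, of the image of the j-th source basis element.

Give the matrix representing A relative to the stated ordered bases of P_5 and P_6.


image of 1: x
image of x: x^2 + 1
image of x^2: x^3 + 2x + 8/3
image of x^3: x^4 + 3x^2 + (230/27)x - 5
image of x^4: x^5 + 4x^3 + (4049/243)x^2 - 20x + 15
image of x^5: x^6 + 5x^4 + (61085/2187)x^3 - 50x^2 + 75x - 29
each image's coordinates form column j of the matrix

the matrix is [[0, 1, 8/3, -5, 15, -29]; [1, 0, 2, 230/27, -20, 75]; [0, 1, 0, 3, 4049/243, -50]; [0, 0, 1, 0, 4, 61085/2187]; [0, 0, 0, 1, 0, 5]; [0, 0, 0, 0, 1, 0]; [0, 0, 0, 0, 0, 1]] (rows listed top to bottom)


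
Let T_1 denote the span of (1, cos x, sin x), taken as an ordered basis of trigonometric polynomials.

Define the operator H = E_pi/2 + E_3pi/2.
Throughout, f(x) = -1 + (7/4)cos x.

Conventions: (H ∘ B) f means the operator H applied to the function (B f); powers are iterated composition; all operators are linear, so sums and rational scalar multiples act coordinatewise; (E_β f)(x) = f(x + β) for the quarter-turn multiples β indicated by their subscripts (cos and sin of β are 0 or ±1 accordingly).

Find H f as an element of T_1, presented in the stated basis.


the image equals g(x) = -2

E_pi/2 f = -1 - (7/4)sin x
E_3pi/2 f = -1 + (7/4)sin x
(E_pi/2 + E_3pi/2) f = -2


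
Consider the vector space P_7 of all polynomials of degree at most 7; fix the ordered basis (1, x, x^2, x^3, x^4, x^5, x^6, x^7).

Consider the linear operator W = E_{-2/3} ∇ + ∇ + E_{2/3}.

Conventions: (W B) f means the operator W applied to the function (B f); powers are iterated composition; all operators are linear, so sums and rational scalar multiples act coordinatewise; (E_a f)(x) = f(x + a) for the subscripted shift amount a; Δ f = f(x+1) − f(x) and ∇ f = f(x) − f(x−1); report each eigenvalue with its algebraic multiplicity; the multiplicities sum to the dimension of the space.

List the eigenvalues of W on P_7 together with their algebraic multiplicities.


λ = 1 (multiplicity 8)

image of 1: 1
image of x: x + 8/3
image of x^2: x^2 + (16/3)x - 26/9
image of x^3: x^3 + 8x^2 - (26/3)x + 152/27
image of x^4: x^4 + (32/3)x^3 - (52/3)x^2 + (608/27)x - 674/81
image of x^5: x^5 + (40/3)x^4 - (260/9)x^3 + (1520/27)x^2 - (3370/81)x + 3368/243
image of x^6: x^6 + 16x^5 - (130/3)x^4 + (3040/27)x^3 - (3370/27)x^2 + (6736/81)x - 16226/729
image of x^7: x^7 + (56/3)x^6 - (182/3)x^5 + (5320/27)x^4 - (23590/81)x^3 + (23576/81)x^2 - (113582/729)x + 80312/2187
the matrix is upper triangular; its diagonal is (1, 1, 1, 1, 1, 1, 1, 1)
for a triangular matrix the eigenvalues are the diagonal entries, with algebraic multiplicity their repetition count


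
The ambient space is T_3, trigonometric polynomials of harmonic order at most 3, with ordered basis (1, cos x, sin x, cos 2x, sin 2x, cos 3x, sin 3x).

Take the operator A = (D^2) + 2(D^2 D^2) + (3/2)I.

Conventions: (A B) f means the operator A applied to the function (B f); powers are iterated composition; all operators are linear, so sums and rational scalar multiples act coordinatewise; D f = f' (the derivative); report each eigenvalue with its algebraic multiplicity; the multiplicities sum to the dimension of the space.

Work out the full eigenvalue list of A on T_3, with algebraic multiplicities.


λ = 3/2 (multiplicity 1), λ = 5/2 (multiplicity 2), λ = 59/2 (multiplicity 2), λ = 309/2 (multiplicity 2)

image of 1: 3/2
image of cos x: (5/2)cos x
image of sin x: (5/2)sin x
image of cos 2x: (59/2)cos 2x
image of sin 2x: (59/2)sin 2x
image of cos 3x: (309/2)cos 3x
image of sin 3x: (309/2)sin 3x
the matrix is diagonal; its diagonal is (3/2, 5/2, 5/2, 59/2, 59/2, 309/2, 309/2)
for a triangular matrix the eigenvalues are the diagonal entries, with algebraic multiplicity their repetition count


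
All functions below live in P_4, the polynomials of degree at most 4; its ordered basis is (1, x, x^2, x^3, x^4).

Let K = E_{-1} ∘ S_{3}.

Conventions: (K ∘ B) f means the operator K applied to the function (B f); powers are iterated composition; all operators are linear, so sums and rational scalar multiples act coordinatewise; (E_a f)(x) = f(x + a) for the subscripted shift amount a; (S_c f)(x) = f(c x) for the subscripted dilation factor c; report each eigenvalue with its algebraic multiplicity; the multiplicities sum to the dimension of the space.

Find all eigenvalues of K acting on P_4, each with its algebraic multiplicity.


image of 1: 1
image of x: 3x - 3
image of x^2: 9x^2 - 18x + 9
image of x^3: 27x^3 - 81x^2 + 81x - 27
image of x^4: 81x^4 - 324x^3 + 486x^2 - 324x + 81
the matrix is upper triangular; its diagonal is (1, 3, 9, 27, 81)
for a triangular matrix the eigenvalues are the diagonal entries, with algebraic multiplicity their repetition count

λ = 1 (multiplicity 1), λ = 3 (multiplicity 1), λ = 9 (multiplicity 1), λ = 27 (multiplicity 1), λ = 81 (multiplicity 1)


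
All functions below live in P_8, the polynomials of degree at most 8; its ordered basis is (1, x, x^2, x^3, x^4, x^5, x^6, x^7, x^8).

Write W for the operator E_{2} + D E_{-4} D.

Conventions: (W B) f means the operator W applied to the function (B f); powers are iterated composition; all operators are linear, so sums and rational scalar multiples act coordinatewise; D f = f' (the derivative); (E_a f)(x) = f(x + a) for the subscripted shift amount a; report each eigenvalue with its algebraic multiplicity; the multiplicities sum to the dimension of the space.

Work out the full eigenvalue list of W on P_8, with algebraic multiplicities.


image of 1: 1
image of x: x + 2
image of x^2: x^2 + 4x + 6
image of x^3: x^3 + 6x^2 + 18x - 16
image of x^4: x^4 + 8x^3 + 36x^2 - 64x + 208
image of x^5: x^5 + 10x^4 + 60x^3 - 160x^2 + 1040x - 1248
image of x^6: x^6 + 12x^5 + 90x^4 - 320x^3 + 3120x^2 - 7488x + 7744
image of x^7: x^7 + 14x^6 + 126x^5 - 560x^4 + 7280x^3 - 26208x^2 + 54208x - 42880
image of x^8: x^8 + 16x^7 + 168x^6 - 896x^5 + 14560x^4 - 69888x^3 + 216832x^2 - 343040x + 229632
the matrix is upper triangular; its diagonal is (1, 1, 1, 1, 1, 1, 1, 1, 1)
for a triangular matrix the eigenvalues are the diagonal entries, with algebraic multiplicity their repetition count

λ = 1 (multiplicity 9)


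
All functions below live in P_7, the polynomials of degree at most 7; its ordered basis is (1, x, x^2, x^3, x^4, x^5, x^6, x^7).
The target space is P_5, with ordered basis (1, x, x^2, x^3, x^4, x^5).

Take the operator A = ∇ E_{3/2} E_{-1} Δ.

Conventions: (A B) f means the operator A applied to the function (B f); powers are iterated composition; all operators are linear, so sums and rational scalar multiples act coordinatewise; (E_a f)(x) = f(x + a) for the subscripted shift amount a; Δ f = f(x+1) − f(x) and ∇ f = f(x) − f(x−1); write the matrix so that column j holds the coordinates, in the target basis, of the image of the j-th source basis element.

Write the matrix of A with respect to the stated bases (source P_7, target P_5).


image of 1: 0
image of x: 0
image of x^2: 2
image of x^3: 6x + 3
image of x^4: 12x^2 + 12x + 5
image of x^5: 20x^3 + 30x^2 + 25x + 15/2
image of x^6: 30x^4 + 60x^3 + 75x^2 + 45x + 91/8
image of x^7: 42x^5 + 105x^4 + 175x^3 + (315/2)x^2 + (637/8)x + 273/16
each image's coordinates form column j of the matrix

the matrix is [[0, 0, 2, 3, 5, 15/2, 91/8, 273/16]; [0, 0, 0, 6, 12, 25, 45, 637/8]; [0, 0, 0, 0, 12, 30, 75, 315/2]; [0, 0, 0, 0, 0, 20, 60, 175]; [0, 0, 0, 0, 0, 0, 30, 105]; [0, 0, 0, 0, 0, 0, 0, 42]] (rows listed top to bottom)
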